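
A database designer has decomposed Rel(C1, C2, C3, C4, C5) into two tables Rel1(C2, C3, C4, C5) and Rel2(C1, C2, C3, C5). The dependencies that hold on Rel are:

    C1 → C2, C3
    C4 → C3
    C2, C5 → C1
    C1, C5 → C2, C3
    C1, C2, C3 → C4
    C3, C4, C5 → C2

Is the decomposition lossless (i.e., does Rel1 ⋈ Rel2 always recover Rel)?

Yes

Common attributes: Rel1 ∩ Rel2 = {C2, C3, C5}.
Closure of {C2, C3, C5}: C2, C5 → C1 applies, adding C1; C1, C2, C3 → C4 applies, adding C4. So (C2, C3, C5)⁺ = {C1, C2, C3, C4, C5}.
This closure contains every attribute of Rel1, so Rel1 ∩ Rel2 → Rel1. The join is lossless.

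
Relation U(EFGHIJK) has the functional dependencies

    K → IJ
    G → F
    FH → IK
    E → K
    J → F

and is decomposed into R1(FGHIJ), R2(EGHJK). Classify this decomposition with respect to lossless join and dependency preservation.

Lossless test: (GHJ)⁺ = {FGHIJK}, which contains all of one fragment — lossless.
Dependency preservation: the restricted closure of {K} across the fragments never reaches {IJ}, so K → IJ cannot be enforced without a join — not preserved.

lossless but not dependency-preserving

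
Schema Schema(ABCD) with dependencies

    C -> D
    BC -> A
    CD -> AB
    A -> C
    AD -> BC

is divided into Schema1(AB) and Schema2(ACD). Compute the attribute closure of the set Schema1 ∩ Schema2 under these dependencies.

Schema1 ∩ Schema2 = {A}.
A → C applies, adding C
C → D applies, adding D
CD → AB applies, adding B
Closure: {ABCD}.

ABCD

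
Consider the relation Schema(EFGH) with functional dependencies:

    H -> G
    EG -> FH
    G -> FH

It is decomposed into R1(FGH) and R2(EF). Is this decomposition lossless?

No

Common attributes: R1 ∩ R2 = {F}.
No dependency enlarges {F}, so (F)⁺ = {F}.
The closure contains neither all of R1 = {FGH} nor all of R2 = {EF}, so the common attributes are not a superkey of either fragment. The join is lossy.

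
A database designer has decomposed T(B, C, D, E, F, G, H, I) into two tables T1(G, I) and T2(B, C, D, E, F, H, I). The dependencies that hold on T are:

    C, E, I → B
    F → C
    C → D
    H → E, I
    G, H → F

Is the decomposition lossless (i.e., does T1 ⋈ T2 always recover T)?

No

Common attributes: T1 ∩ T2 = {I}.
No dependency enlarges {I}, so (I)⁺ = {I}.
The closure contains neither all of T1 = {G, I} nor all of T2 = {B, C, D, E, F, H, I}, so the common attributes are not a superkey of either fragment. The join is lossy.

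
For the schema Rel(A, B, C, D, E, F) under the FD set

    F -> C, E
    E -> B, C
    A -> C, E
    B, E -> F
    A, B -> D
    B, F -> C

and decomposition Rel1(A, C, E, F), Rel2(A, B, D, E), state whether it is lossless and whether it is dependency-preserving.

lossless and dependency-preserving

Lossless test: (A, E)⁺ = {A, B, C, D, E, F}, which contains all of one fragment — lossless.
Dependency preservation: E → B, C; B, E → F; B, F → C are not contained in any single fragment, but the restricted closure of each left-hand side across the fragments still reaches the right-hand side; the remaining FDs each lie inside some fragment. All dependencies are preserved.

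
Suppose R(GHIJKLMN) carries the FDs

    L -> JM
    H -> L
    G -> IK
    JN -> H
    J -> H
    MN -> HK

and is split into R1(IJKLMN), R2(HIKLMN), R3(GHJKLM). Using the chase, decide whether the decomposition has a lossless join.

Chase test. Columns are GHIJKLMN; row i has aⱼ where attribute j ∈ Ri, else bᵢⱼ.
Initial tableau (one row per fragment):
  row 1: b11 b12 a3 a4 a5 a6 a7 a8
  row 2: b21 a2 a3 b24 a5 a6 a7 a8
  row 3: a1 a2 b33 a4 a5 a6 a7 b38
Rows 1 and 2 agree on L; apply L→JM and equate their JM entries.
Rows 1 and 2 agree on JN; apply JN→H and equate their H entries.
No row becomes fully distinguished — the join is lossy.

No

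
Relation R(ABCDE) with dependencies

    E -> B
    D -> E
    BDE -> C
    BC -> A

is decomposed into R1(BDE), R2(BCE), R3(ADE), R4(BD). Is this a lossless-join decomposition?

No

Chase test. Columns are ABCDE; row i has aⱼ where attribute j ∈ Ri, else bᵢⱼ.
Initial tableau (one row per fragment):
  row 1: b11 a2 b13 a4 a5
  row 2: b21 a2 a3 b24 a5
  row 3: a1 b32 b33 a4 a5
  row 4: b41 a2 b43 a4 b45
Rows 1 and 3 agree on E; apply E→B and equate their B entries.
Rows 1 and 4 agree on D; apply D→E and equate their E entries.
Rows 1 and 3 agree on BDE; apply BDE→C and equate their C entries.
Rows 1 and 4 agree on BDE; apply BDE→C and equate their C entries.
Rows 1 and 3 agree on BC; apply BC→A and equate their A entries.
Rows 1 and 4 agree on BC; apply BC→A and equate their A entries.
No row becomes fully distinguished — the join is lossy.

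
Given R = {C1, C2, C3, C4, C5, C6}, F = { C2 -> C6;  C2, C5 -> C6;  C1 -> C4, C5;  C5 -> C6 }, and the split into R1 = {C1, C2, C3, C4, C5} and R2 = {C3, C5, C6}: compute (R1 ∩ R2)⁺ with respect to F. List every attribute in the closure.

R1 ∩ R2 = {C3, C5}.
C5 → C6 applies, adding C6
Closure: {C3, C5, C6}.

C3, C5, C6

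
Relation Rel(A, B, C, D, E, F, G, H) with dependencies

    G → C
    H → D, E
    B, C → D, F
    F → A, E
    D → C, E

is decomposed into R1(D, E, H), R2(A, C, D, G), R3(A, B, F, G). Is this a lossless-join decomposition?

Chase test. Columns are A, B, C, D, E, F, G, H; row i has aⱼ where attribute j ∈ Ri, else bᵢⱼ.
Initial tableau (one row per fragment):
  row 1: b11 b12 b13 a4 a5 b16 b17 a8
  row 2: a1 b22 a3 a4 b25 b26 a7 b28
  row 3: a1 a2 b33 b34 b35 a6 a7 b38
Rows 2 and 3 agree on G; apply G→C and equate their C entries.
Rows 1 and 2 agree on D; apply D→C, E and equate their C, E entries.
No row becomes fully distinguished — the join is lossy.

No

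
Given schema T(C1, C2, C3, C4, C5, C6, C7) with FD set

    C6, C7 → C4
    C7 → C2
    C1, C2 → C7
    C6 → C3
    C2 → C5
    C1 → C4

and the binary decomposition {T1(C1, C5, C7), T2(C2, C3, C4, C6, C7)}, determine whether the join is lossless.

No

Common attributes: T1 ∩ T2 = {C7}.
Closure of {C7}: C7 → C2 applies, adding C2; C2 → C5 applies, adding C5. So (C7)⁺ = {C2, C5, C7}.
The closure contains neither all of T1 = {C1, C5, C7} nor all of T2 = {C2, C3, C4, C6, C7}, so the common attributes are not a superkey of either fragment. The join is lossy.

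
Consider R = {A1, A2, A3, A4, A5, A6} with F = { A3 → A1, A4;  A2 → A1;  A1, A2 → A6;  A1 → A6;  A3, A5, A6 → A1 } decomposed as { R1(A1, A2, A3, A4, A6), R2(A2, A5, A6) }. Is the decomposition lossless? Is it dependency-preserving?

lossy but dependency-preserving

Lossless test: (A2, A6)⁺ = {A1, A2, A6}, which is a superkey of neither fragment — lossy.
Dependency preservation: A3, A5, A6 → A1 is not contained in any single fragment, but the restricted closure of its left-hand side across the fragments still reaches the right-hand side; the remaining FDs each lie inside some fragment. All dependencies are preserved.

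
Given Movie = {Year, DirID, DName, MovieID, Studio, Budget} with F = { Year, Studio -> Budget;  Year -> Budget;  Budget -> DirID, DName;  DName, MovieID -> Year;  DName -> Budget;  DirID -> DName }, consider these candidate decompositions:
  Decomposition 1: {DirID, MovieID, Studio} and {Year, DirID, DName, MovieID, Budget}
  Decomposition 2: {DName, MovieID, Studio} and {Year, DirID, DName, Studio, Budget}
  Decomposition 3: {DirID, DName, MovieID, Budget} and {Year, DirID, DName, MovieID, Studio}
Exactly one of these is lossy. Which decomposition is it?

Decomposition 1: common = {DirID, MovieID}, closure = {Year, DirID, DName, MovieID, Budget} → lossless.
Decomposition 2: common = {DName, Studio}, closure = {DirID, DName, Studio, Budget} → lossy.
Decomposition 3: common = {DirID, DName, MovieID}, closure = {Year, DirID, DName, MovieID, Budget} → lossless.

Decomposition 2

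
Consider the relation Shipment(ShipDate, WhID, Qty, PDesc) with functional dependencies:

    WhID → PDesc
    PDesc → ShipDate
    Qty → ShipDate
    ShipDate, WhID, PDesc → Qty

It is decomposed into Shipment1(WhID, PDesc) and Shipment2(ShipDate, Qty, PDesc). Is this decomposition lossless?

Common attributes: Shipment1 ∩ Shipment2 = {PDesc}.
Closure of {PDesc}: PDesc → ShipDate applies, adding ShipDate. So (PDesc)⁺ = {ShipDate, PDesc}.
The closure contains neither all of Shipment1 = {WhID, PDesc} nor all of Shipment2 = {ShipDate, Qty, PDesc}, so the common attributes are not a superkey of either fragment. The join is lossy.

No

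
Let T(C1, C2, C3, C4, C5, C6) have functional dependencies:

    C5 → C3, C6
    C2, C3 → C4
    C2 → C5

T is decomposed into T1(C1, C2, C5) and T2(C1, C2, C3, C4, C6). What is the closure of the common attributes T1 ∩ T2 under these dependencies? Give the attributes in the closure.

T1 ∩ T2 = {C1, C2}.
C2 → C5 applies, adding C5
C5 → C3, C6 applies, adding C3, C6
C2, C3 → C4 applies, adding C4
Closure: {C1, C2, C3, C4, C5, C6}.

C1, C2, C3, C4, C5, C6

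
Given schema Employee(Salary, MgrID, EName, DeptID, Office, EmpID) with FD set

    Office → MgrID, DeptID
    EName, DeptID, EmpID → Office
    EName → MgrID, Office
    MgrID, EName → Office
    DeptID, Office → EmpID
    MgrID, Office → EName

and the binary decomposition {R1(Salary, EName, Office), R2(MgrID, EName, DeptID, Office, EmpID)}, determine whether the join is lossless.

Common attributes: R1 ∩ R2 = {EName, Office}.
Closure of {EName, Office}: Office → MgrID, DeptID applies, adding MgrID, DeptID; DeptID, Office → EmpID applies, adding EmpID. So (EName, Office)⁺ = {MgrID, EName, DeptID, Office, EmpID}.
This closure contains every attribute of R2, so R1 ∩ R2 → R2. The join is lossless.

Yes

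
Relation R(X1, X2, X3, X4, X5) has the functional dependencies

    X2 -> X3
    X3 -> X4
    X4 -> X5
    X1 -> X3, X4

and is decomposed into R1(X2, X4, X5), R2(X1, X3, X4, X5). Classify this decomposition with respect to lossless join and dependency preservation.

Lossless test: (X4, X5)⁺ = {X4, X5}, which is a superkey of neither fragment — lossy.
Dependency preservation: the restricted closure of {X2} across the fragments never reaches {X3}, so X2 → X3 cannot be enforced without a join — not preserved.

lossy and not dependency-preserving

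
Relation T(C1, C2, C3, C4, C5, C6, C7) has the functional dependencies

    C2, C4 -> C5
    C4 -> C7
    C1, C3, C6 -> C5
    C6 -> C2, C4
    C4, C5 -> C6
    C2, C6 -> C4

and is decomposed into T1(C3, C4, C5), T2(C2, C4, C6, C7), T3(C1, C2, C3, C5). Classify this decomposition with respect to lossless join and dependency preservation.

Lossless test (chase): Rows 1 and 2 agree on C4; apply C4→C7 and equate their C7 entries. No row becomes fully distinguished — the join is lossy.
Dependency preservation: the restricted closure of {C2, C4} across the fragments never reaches {C5}, so C2, C4 → C5 cannot be enforced without a join — not preserved.

lossy and not dependency-preserving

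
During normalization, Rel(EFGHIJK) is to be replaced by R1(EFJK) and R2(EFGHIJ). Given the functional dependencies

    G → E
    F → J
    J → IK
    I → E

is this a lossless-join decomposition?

Common attributes: R1 ∩ R2 = {EFJ}.
Closure of {EFJ}: J → IK applies, adding IK. So (EFJ)⁺ = {EFIJK}.
This closure contains every attribute of R1, so R1 ∩ R2 → R1. The join is lossless.

Yes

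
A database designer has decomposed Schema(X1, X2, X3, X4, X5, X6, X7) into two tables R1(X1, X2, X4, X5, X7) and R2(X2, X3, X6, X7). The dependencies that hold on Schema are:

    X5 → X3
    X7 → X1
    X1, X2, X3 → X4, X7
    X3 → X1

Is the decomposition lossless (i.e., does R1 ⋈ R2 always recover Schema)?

Common attributes: R1 ∩ R2 = {X2, X7}.
Closure of {X2, X7}: X7 → X1 applies, adding X1. So (X2, X7)⁺ = {X1, X2, X7}.
The closure contains neither all of R1 = {X1, X2, X4, X5, X7} nor all of R2 = {X2, X3, X6, X7}, so the common attributes are not a superkey of either fragment. The join is lossy.

No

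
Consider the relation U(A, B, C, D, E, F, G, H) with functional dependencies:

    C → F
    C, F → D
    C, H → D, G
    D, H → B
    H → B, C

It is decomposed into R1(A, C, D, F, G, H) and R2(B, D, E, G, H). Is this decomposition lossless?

No

Common attributes: R1 ∩ R2 = {D, G, H}.
Closure of {D, G, H}: D, H → B applies, adding B; H → B, C applies, adding C; C → F applies, adding F. So (D, G, H)⁺ = {B, C, D, F, G, H}.
The closure contains neither all of R1 = {A, C, D, F, G, H} nor all of R2 = {B, D, E, G, H}, so the common attributes are not a superkey of either fragment. The join is lossy.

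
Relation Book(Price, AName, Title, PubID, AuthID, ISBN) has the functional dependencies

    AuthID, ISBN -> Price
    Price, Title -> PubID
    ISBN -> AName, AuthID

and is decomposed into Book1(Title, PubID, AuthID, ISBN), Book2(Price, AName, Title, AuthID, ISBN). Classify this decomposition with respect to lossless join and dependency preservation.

Lossless test: (Title, AuthID, ISBN)⁺ = {Price, AName, Title, PubID, AuthID, ISBN}, which contains all of one fragment — lossless.
Dependency preservation: the restricted closure of {Price, Title} across the fragments never reaches {PubID}, so Price, Title → PubID cannot be enforced without a join — not preserved.

lossless but not dependency-preserving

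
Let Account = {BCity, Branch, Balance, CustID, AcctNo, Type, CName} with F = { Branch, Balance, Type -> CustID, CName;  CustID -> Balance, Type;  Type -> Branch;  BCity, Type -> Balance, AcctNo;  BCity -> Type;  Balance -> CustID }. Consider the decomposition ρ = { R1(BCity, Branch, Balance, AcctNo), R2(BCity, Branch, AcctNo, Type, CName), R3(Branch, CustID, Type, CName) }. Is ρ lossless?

No

Chase test. Columns are BCity, Branch, Balance, CustID, AcctNo, Type, CName; row i has aⱼ where attribute j ∈ Ri, else bᵢⱼ.
Initial tableau (one row per fragment):
  row 1: a1 a2 a3 b14 a5 b16 b17
  row 2: a1 a2 b23 b24 a5 a6 a7
  row 3: b31 a2 b33 a4 b35 a6 a7
Rows 1 and 2 agree on BCity; apply BCity→Type and equate their Type entries.
Rows 1 and 2 agree on BCity, Type; apply BCity, Type→Balance, AcctNo and equate their Balance, AcctNo entries.
Rows 1 and 2 agree on Balance; apply Balance→CustID and equate their CustID entries.
Rows 1 and 2 agree on Branch, Balance, Type; apply Branch, Balance, Type→CustID, CName and equate their CustID, CName entries.
No row becomes fully distinguished — the join is lossy.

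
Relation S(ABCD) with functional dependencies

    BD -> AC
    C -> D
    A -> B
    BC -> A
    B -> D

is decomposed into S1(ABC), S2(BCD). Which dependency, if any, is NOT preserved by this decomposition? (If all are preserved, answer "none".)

BD → AC: restricted closure across fragments reaches AC.
C → D lies within S2.
A → B lies within S1.
BC → A lies within S1.
B → D lies within S2.
Every dependency is enforceable on the fragments, so the decomposition is dependency-preserving.

none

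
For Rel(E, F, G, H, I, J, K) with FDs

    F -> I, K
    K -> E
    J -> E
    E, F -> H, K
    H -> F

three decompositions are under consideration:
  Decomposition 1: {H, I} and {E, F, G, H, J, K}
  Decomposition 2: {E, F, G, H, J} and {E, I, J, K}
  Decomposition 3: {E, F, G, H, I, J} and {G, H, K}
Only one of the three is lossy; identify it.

Decomposition 1: common = {H}, closure = {E, F, H, I, K} → lossless.
Decomposition 2: common = {E, J}, closure = {E, J} → lossy.
Decomposition 3: common = {G, H}, closure = {E, F, G, H, I, K} → lossless.

Decomposition 2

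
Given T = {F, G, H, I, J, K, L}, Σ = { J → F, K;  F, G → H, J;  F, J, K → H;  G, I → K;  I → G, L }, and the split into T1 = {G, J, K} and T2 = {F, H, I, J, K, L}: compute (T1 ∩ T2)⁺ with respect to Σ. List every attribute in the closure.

F, H, J, K

T1 ∩ T2 = {J, K}.
J → F, K applies, adding F
F, J, K → H applies, adding H
Closure: {F, H, J, K}.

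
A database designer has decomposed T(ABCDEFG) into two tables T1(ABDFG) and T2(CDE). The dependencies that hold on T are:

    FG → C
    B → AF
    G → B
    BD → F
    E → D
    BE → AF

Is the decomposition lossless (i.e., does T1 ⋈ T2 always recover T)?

No

Common attributes: T1 ∩ T2 = {D}.
No dependency enlarges {D}, so (D)⁺ = {D}.
The closure contains neither all of T1 = {ABDFG} nor all of T2 = {CDE}, so the common attributes are not a superkey of either fragment. The join is lossy.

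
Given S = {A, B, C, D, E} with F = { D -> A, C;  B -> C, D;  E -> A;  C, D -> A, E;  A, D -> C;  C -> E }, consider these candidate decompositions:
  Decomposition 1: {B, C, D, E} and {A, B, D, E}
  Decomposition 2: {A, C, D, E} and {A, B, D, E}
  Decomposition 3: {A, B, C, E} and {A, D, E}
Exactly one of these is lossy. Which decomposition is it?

Decomposition 1: common = {B, D, E}, closure = {A, B, C, D, E} → lossless.
Decomposition 2: common = {A, D, E}, closure = {A, C, D, E} → lossless.
Decomposition 3: common = {A, E}, closure = {A, E} → lossy.

Decomposition 3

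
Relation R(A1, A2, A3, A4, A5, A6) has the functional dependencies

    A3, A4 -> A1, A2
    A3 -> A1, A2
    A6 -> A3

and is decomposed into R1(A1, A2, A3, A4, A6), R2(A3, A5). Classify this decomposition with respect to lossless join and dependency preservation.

lossy but dependency-preserving

Lossless test: (A3)⁺ = {A1, A2, A3}, which is a superkey of neither fragment — lossy.
Dependency preservation: every FD's attributes lie within a single fragment, so each can be enforced locally — preserved.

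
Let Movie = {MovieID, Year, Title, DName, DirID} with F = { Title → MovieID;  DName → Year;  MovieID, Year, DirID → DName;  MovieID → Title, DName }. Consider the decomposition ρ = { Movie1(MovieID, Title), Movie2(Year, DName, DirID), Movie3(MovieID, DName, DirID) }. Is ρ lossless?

Yes

Chase test. Columns are MovieID, Year, Title, DName, DirID; row i has aⱼ where attribute j ∈ Moviei, else bᵢⱼ.
Initial tableau (one row per fragment):
  row 1: a1 b12 a3 b14 b15
  row 2: b21 a2 b23 a4 a5
  row 3: a1 b32 b33 a4 a5
Rows 2 and 3 agree on DName; apply DName→Year and equate their Year entries.
Rows 1 and 3 agree on MovieID; apply MovieID→Title, DName and equate their Title, DName entries.
Rows 1 and 2 agree on DName; apply DName→Year and equate their Year entries.
Row 3 is now all distinguished symbols — the join is lossless.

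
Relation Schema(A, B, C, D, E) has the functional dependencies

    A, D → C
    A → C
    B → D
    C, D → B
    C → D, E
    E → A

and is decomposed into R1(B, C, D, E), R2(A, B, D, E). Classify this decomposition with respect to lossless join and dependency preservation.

Lossless test: (B, D, E)⁺ = {A, B, C, D, E}, which contains all of one fragment — lossless.
Dependency preservation: A, D → C; A → C are not contained in any single fragment, but the restricted closure of each left-hand side across the fragments still reaches the right-hand side; the remaining FDs each lie inside some fragment. All dependencies are preserved.

lossless and dependency-preserving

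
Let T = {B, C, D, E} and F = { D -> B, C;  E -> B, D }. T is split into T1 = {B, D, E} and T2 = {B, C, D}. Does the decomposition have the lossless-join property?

Yes

Common attributes: T1 ∩ T2 = {B, D}.
Closure of {B, D}: D → B, C applies, adding C. So (B, D)⁺ = {B, C, D}.
This closure contains every attribute of T2, so T1 ∩ T2 → T2. The join is lossless.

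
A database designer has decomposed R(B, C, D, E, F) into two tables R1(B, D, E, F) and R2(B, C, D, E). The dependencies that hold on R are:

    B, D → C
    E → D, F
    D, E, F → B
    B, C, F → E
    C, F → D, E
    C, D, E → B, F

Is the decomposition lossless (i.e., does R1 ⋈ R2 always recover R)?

Common attributes: R1 ∩ R2 = {B, D, E}.
Closure of {B, D, E}: B, D → C applies, adding C; E → D, F applies, adding F. So (B, D, E)⁺ = {B, C, D, E, F}.
This closure contains every attribute of R1, so R1 ∩ R2 → R1. The join is lossless.

Yes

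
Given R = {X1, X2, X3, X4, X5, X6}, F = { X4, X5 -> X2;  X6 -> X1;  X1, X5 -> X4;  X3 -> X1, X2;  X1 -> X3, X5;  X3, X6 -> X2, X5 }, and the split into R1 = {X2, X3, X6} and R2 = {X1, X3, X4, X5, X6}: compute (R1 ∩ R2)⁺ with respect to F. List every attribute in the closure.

X1, X2, X3, X4, X5, X6

R1 ∩ R2 = {X3, X6}.
X6 → X1 applies, adding X1
X3 → X1, X2 applies, adding X2
X1 → X3, X5 applies, adding X5
X1, X5 → X4 applies, adding X4
Closure: {X1, X2, X3, X4, X5, X6}.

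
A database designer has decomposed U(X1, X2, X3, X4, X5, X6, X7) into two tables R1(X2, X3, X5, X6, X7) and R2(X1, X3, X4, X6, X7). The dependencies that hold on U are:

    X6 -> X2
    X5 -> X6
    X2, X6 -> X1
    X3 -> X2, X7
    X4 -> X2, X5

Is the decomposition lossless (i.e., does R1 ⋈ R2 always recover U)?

Common attributes: R1 ∩ R2 = {X3, X6, X7}.
Closure of {X3, X6, X7}: X6 → X2 applies, adding X2; X2, X6 → X1 applies, adding X1. So (X3, X6, X7)⁺ = {X1, X2, X3, X6, X7}.
The closure contains neither all of R1 = {X2, X3, X5, X6, X7} nor all of R2 = {X1, X3, X4, X6, X7}, so the common attributes are not a superkey of either fragment. The join is lossy.

No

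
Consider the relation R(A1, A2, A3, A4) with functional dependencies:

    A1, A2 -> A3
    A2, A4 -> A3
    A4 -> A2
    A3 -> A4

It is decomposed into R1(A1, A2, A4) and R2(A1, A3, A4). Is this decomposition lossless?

Yes

Common attributes: R1 ∩ R2 = {A1, A4}.
Closure of {A1, A4}: A4 → A2 applies, adding A2; A1, A2 → A3 applies, adding A3. So (A1, A4)⁺ = {A1, A2, A3, A4}.
This closure contains every attribute of R1, so R1 ∩ R2 → R1. The join is lossless.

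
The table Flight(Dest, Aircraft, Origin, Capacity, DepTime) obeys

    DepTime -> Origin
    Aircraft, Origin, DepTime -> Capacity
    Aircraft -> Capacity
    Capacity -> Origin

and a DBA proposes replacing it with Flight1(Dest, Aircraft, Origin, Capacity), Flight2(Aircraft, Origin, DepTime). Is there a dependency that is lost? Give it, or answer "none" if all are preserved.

none

DepTime → Origin lies within Flight2.
Aircraft, Origin, DepTime → Capacity: restricted closure across fragments reaches Capacity.
Aircraft → Capacity lies within Flight1.
Capacity → Origin lies within Flight1.
Every dependency is enforceable on the fragments, so the decomposition is dependency-preserving.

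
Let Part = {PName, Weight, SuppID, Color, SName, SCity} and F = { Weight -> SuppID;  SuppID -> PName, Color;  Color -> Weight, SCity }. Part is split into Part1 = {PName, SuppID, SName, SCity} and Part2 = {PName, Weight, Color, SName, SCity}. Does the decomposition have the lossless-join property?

Common attributes: Part1 ∩ Part2 = {PName, SName, SCity}.
No dependency enlarges {PName, SName, SCity}, so (PName, SName, SCity)⁺ = {PName, SName, SCity}.
The closure contains neither all of Part1 = {PName, SuppID, SName, SCity} nor all of Part2 = {PName, Weight, Color, SName, SCity}, so the common attributes are not a superkey of either fragment. The join is lossy.

No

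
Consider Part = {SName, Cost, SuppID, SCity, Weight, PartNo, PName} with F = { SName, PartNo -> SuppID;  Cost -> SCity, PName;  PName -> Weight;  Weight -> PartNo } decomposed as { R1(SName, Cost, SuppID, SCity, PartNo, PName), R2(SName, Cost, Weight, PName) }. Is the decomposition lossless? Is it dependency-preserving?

lossless but not dependency-preserving

Lossless test: (SName, Cost, PName)⁺ = {SName, Cost, SuppID, SCity, Weight, PartNo, PName}, which contains all of one fragment — lossless.
Dependency preservation: the restricted closure of {Weight} across the fragments never reaches {PartNo}, so Weight → PartNo cannot be enforced without a join — not preserved.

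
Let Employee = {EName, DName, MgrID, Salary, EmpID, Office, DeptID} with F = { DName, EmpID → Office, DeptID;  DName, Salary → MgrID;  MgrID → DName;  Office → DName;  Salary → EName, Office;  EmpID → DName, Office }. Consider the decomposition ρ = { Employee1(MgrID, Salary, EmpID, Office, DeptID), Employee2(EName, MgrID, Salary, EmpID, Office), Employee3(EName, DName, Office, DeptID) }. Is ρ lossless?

Chase test. Columns are EName, DName, MgrID, Salary, EmpID, Office, DeptID; row i has aⱼ where attribute j ∈ Employeei, else bᵢⱼ.
Initial tableau (one row per fragment):
  row 1: b11 b12 a3 a4 a5 a6 a7
  row 2: a1 b22 a3 a4 a5 a6 b27
  row 3: a1 a2 b33 b34 b35 a6 a7
Rows 1 and 2 agree on MgrID; apply MgrID→DName and equate their DName entries.
Rows 1 and 3 agree on Office; apply Office→DName and equate their DName entries.
Rows 1 and 2 agree on Salary; apply Salary→EName, Office and equate their EName, Office entries.
Rows 1 and 2 agree on DName, EmpID; apply DName, EmpID→Office, DeptID and equate their Office, DeptID entries.
Row 1 is now all distinguished symbols — the join is lossless.

Yes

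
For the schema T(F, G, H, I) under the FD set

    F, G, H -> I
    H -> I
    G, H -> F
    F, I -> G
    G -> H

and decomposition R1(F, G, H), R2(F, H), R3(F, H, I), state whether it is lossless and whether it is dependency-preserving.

lossless and dependency-preserving

Lossless test (chase): Rows 1 and 2 agree on H; apply H→I and equate their I entries. Rows 1 and 3 agree on H; apply H→I and equate their I entries. Rows 1 and 2 agree on F, I; apply F, I→G and equate their G entries. Rows 1 and 3 agree on F, I; apply F, I→G and equate their G entries. Row 1 is now all distinguished symbols — the join is lossless.
Dependency preservation: F, G, H → I; F, I → G are not contained in any single fragment, but the restricted closure of each left-hand side across the fragments still reaches the right-hand side; the remaining FDs each lie inside some fragment. All dependencies are preserved.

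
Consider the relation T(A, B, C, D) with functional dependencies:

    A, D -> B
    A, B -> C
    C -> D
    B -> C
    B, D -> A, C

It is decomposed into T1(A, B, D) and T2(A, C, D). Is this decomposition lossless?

Yes

Common attributes: T1 ∩ T2 = {A, D}.
Closure of {A, D}: A, D → B applies, adding B; A, B → C applies, adding C. So (A, D)⁺ = {A, B, C, D}.
This closure contains every attribute of T1, so T1 ∩ T2 → T1. The join is lossless.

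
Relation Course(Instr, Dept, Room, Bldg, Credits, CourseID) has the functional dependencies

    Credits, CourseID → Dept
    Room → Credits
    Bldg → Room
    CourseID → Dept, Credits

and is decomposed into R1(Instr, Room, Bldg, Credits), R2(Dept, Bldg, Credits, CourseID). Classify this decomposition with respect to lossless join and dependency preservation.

Lossless test: (Bldg, Credits)⁺ = {Room, Bldg, Credits}, which is a superkey of neither fragment — lossy.
Dependency preservation: every FD's attributes lie within a single fragment, so each can be enforced locally — preserved.

lossy but dependency-preserving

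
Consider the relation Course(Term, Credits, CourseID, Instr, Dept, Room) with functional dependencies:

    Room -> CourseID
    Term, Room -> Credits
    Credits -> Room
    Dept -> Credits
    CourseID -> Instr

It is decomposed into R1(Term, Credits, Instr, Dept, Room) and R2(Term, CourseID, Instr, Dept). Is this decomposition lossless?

Common attributes: R1 ∩ R2 = {Term, Instr, Dept}.
Closure of {Term, Instr, Dept}: Dept → Credits applies, adding Credits; Credits → Room applies, adding Room; Room → CourseID applies, adding CourseID. So (Term, Instr, Dept)⁺ = {Term, Credits, CourseID, Instr, Dept, Room}.
This closure contains every attribute of R1, so R1 ∩ R2 → R1. The join is lossless.

Yes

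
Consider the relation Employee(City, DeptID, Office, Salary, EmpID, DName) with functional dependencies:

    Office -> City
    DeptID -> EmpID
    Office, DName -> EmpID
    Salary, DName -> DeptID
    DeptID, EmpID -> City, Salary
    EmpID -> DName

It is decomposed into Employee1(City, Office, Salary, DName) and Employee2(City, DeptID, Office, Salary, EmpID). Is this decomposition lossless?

Common attributes: Employee1 ∩ Employee2 = {City, Office, Salary}.
No dependency enlarges {City, Office, Salary}, so (City, Office, Salary)⁺ = {City, Office, Salary}.
The closure contains neither all of Employee1 = {City, Office, Salary, DName} nor all of Employee2 = {City, DeptID, Office, Salary, EmpID}, so the common attributes are not a superkey of either fragment. The join is lossy.

No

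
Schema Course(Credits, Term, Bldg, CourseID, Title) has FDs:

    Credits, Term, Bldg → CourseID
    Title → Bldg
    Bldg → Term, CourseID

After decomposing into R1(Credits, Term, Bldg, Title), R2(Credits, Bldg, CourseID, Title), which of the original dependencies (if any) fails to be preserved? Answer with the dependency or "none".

none

Credits, Term, Bldg → CourseID: restricted closure across fragments reaches CourseID.
Title → Bldg lies within R1.
Bldg → Term, CourseID: restricted closure across fragments reaches Term, CourseID.
Every dependency is enforceable on the fragments, so the decomposition is dependency-preserving.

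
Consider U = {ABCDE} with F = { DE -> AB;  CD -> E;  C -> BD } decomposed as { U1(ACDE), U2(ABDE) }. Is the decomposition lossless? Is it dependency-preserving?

Lossless test: (ADE)⁺ = {ABDE}, which contains all of one fragment — lossless.
Dependency preservation: C → BD is not contained in any single fragment, but the restricted closure of its left-hand side across the fragments still reaches the right-hand side; the remaining FDs each lie inside some fragment. All dependencies are preserved.

lossless and dependency-preserving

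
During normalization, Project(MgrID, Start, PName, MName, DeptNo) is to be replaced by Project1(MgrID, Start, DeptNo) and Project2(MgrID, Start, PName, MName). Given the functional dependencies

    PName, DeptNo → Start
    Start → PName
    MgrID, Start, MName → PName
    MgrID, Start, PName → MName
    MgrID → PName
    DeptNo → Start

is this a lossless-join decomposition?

Common attributes: Project1 ∩ Project2 = {MgrID, Start}.
Closure of {MgrID, Start}: Start → PName applies, adding PName; MgrID, Start, PName → MName applies, adding MName. So (MgrID, Start)⁺ = {MgrID, Start, PName, MName}.
This closure contains every attribute of Project2, so Project1 ∩ Project2 → Project2. The join is lossless.

Yes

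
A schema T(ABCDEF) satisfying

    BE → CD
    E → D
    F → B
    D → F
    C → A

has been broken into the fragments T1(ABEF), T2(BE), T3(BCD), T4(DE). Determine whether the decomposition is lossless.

No

Chase test. Columns are ABCDEF; row i has aⱼ where attribute j ∈ Ti, else bᵢⱼ.
Initial tableau (one row per fragment):
  row 1: a1 a2 b13 b14 a5 a6
  row 2: b21 a2 b23 b24 a5 b26
  row 3: b31 a2 a3 a4 b35 b36
  row 4: b41 b42 b43 a4 a5 b46
Rows 1 and 2 agree on BE; apply BE→CD and equate their CD entries.
Rows 1 and 4 agree on E; apply E→D and equate their D entries.
Rows 1 and 2 agree on D; apply D→F and equate their F entries.
Rows 1 and 3 agree on D; apply D→F and equate their F entries.
Rows 1 and 4 agree on D; apply D→F and equate their F entries.
Rows 1 and 2 agree on C; apply C→A and equate their A entries.
Rows 1 and 4 agree on F; apply F→B and equate their B entries.
Rows 1 and 4 agree on BE; apply BE→CD and equate their CD entries.
Rows 1 and 4 agree on C; apply C→A and equate their A entries.
No row becomes fully distinguished — the join is lossy.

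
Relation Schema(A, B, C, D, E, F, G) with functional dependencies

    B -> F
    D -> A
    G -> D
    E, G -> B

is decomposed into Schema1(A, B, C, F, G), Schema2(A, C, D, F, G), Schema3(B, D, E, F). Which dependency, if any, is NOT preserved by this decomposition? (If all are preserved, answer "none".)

E, G -> B

Check E, G → B: no single fragment contains all of {B, E, G}, and the restricted closure of {E, G} across the fragments never reaches {B}.
B → F is preserved.
D → A is preserved.
G → D is preserved.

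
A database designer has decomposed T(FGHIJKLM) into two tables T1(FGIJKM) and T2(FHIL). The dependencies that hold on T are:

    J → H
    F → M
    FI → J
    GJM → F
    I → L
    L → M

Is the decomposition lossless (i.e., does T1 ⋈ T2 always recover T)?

Yes

Common attributes: T1 ∩ T2 = {FI}.
Closure of {FI}: F → M applies, adding M; FI → J applies, adding J; I → L applies, adding L; J → H applies, adding H. So (FI)⁺ = {FHIJLM}.
This closure contains every attribute of T2, so T1 ∩ T2 → T2. The join is lossless.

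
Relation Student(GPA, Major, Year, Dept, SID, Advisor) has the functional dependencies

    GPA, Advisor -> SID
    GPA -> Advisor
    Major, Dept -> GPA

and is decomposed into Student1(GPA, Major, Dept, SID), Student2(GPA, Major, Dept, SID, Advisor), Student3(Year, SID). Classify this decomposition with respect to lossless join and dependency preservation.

Lossless test (chase): Rows 1 and 2 agree on GPA; apply GPA→Advisor and equate their Advisor entries. No row becomes fully distinguished — the join is lossy.
Dependency preservation: every FD's attributes lie within a single fragment, so each can be enforced locally — preserved.

lossy but dependency-preserving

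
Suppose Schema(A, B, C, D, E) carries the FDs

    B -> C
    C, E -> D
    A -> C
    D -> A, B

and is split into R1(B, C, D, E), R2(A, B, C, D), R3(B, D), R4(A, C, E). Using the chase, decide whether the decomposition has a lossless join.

Yes

Chase test. Columns are A, B, C, D, E; row i has aⱼ where attribute j ∈ Ri, else bᵢⱼ.
Initial tableau (one row per fragment):
  row 1: b11 a2 a3 a4 a5
  row 2: a1 a2 a3 a4 b25
  row 3: b31 a2 b33 a4 b35
  row 4: a1 b42 a3 b44 a5
Rows 1 and 3 agree on B; apply B→C and equate their C entries.
Rows 1 and 4 agree on C, E; apply C, E→D and equate their D entries.
Rows 1 and 2 agree on D; apply D→A, B and equate their A, B entries.
Rows 1 and 3 agree on D; apply D→A, B and equate their A, B entries.
Rows 1 and 4 agree on D; apply D→A, B and equate their A, B entries.
Row 1 is now all distinguished symbols — the join is lossless.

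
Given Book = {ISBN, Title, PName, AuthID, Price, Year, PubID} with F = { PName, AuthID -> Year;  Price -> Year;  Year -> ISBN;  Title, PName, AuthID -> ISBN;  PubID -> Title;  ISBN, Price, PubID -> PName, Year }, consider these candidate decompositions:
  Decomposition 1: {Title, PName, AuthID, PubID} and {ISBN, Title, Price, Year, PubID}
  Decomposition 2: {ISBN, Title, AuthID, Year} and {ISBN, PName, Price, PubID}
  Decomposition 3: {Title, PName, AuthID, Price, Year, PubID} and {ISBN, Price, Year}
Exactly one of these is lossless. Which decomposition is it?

Decomposition 3

Decomposition 1: common = {Title, PubID}, closure = {Title, PubID} → lossy.
Decomposition 2: common = {ISBN}, closure = {ISBN} → lossy.
Decomposition 3: common = {Price, Year}, closure = {ISBN, Price, Year} → lossless.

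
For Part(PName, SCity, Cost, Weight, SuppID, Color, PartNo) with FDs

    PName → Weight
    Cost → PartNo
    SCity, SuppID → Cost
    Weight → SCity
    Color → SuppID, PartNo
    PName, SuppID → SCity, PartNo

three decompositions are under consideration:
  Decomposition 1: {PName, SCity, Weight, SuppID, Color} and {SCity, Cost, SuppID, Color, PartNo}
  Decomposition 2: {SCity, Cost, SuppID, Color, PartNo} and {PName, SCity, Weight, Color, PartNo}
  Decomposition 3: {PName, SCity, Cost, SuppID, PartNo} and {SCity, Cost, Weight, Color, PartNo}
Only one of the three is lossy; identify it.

Decomposition 1: common = {SCity, SuppID, Color}, closure = {SCity, Cost, SuppID, Color, PartNo} → lossless.
Decomposition 2: common = {SCity, Color, PartNo}, closure = {SCity, Cost, SuppID, Color, PartNo} → lossless.
Decomposition 3: common = {SCity, Cost, PartNo}, closure = {SCity, Cost, PartNo} → lossy.

Decomposition 3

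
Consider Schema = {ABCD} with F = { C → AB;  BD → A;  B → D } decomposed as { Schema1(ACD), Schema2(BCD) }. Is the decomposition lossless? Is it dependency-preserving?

Lossless test: (CD)⁺ = {ABCD}, which contains all of one fragment — lossless.
Dependency preservation: the restricted closure of {BD} across the fragments never reaches {A}, so BD → A cannot be enforced without a join — not preserved.

lossless but not dependency-preserving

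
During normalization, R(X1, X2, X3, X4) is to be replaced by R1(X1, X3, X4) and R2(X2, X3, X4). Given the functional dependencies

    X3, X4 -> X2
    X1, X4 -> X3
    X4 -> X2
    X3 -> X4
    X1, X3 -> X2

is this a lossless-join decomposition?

Yes

Common attributes: R1 ∩ R2 = {X3, X4}.
Closure of {X3, X4}: X3, X4 → X2 applies, adding X2. So (X3, X4)⁺ = {X2, X3, X4}.
This closure contains every attribute of R2, so R1 ∩ R2 → R2. The join is lossless.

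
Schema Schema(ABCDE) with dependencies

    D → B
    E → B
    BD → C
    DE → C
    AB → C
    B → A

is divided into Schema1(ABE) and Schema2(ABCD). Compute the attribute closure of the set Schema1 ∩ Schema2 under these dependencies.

ABC

Schema1 ∩ Schema2 = {AB}.
AB → C applies, adding C
Closure: {ABC}.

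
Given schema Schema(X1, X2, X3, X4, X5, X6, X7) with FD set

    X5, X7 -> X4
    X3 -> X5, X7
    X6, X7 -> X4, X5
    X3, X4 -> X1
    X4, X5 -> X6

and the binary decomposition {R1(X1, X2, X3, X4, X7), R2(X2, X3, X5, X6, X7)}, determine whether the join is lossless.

Yes

Common attributes: R1 ∩ R2 = {X2, X3, X7}.
Closure of {X2, X3, X7}: X3 → X5, X7 applies, adding X5; X5, X7 → X4 applies, adding X4; X3, X4 → X1 applies, adding X1; X4, X5 → X6 applies, adding X6. So (X2, X3, X7)⁺ = {X1, X2, X3, X4, X5, X6, X7}.
This closure contains every attribute of R1, so R1 ∩ R2 → R1. The join is lossless.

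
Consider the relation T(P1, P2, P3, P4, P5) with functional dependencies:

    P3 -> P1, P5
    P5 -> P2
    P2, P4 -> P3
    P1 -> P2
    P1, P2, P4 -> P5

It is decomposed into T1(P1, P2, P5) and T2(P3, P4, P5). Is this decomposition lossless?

No

Common attributes: T1 ∩ T2 = {P5}.
Closure of {P5}: P5 → P2 applies, adding P2. So (P5)⁺ = {P2, P5}.
The closure contains neither all of T1 = {P1, P2, P5} nor all of T2 = {P3, P4, P5}, so the common attributes are not a superkey of either fragment. The join is lossy.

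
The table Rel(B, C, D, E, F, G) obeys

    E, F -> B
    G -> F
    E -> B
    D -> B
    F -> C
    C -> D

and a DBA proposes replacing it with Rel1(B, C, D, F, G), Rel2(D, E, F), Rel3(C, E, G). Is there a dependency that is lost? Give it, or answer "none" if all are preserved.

E -> B

Check E → B: no single fragment contains all of {B, E}, and the restricted closure of {E} across the fragments never reaches {B}.
E, F → B is preserved.
G → F is preserved.
D → B is preserved.
F → C is preserved.
C → D is preserved.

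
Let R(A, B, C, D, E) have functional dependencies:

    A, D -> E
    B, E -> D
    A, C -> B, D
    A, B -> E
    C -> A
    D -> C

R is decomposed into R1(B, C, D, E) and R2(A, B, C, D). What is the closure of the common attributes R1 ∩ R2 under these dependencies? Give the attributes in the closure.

R1 ∩ R2 = {B, C, D}.
C → A applies, adding A
A, D → E applies, adding E
Closure: {A, B, C, D, E}.

A, B, C, D, E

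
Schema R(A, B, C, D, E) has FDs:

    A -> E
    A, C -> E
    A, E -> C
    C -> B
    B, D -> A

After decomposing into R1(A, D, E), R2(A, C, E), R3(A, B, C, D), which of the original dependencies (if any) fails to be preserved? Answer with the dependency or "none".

none

A → E lies within R1.
A, C → E lies within R2.
A, E → C lies within R2.
C → B lies within R3.
B, D → A lies within R3.
Every dependency is enforceable on the fragments, so the decomposition is dependency-preserving.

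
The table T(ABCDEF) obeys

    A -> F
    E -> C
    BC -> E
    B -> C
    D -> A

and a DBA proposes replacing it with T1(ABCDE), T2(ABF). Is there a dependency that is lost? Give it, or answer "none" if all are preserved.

A → F lies within T2.
E → C lies within T1.
BC → E lies within T1.
B → C lies within T1.
D → A lies within T1.
Every dependency is enforceable on the fragments, so the decomposition is dependency-preserving.

none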